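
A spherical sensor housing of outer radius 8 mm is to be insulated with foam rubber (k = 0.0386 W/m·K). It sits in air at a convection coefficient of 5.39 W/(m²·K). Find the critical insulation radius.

r_cr ≈ 14.3 mm

For a sphere r_cr = 2k/h = 2×0.0386/5.39
r_cr = 14.3 mm; since the bare radius (8 mm) is below r_cr, adding a thin layer of insulation will *increase* heat loss.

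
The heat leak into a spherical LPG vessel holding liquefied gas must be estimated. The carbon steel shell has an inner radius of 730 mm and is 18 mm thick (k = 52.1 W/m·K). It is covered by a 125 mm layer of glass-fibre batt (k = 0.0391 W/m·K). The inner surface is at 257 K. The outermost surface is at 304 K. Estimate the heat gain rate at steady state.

Spherical conduction: R = (1/r_in − 1/r_out)/(4πk) per layer; series-sum.
R_carbon steel shell = (1/0.73 − 1/0.748)/(4π×52.1) = 5.035×10^-5 K/W
R_glass-fibre batt = (1/0.748 − 1/0.873)/(4π×0.0391) = 0.3896 K/W
R_total = 0.3896 K/W
Q = ΔT/R_total = 47/0.3896

Q ≈ 121 W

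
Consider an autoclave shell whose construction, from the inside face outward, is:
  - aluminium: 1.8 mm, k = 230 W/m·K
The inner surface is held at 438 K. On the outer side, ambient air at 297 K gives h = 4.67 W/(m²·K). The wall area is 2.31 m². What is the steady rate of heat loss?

Q ≈ 1520 W

Model the wall as resistances in series:
R_aluminium = L/(kA) = 0.0018/(230×2.31) = 3.388×10^-6 K/W
R_outer film = 1/(h_o·A) = 1/(4.67×2.31) = 0.0927 K/W
R_total = 0.0927 K/W
Q = ΔT / R_total = 141 / 0.0927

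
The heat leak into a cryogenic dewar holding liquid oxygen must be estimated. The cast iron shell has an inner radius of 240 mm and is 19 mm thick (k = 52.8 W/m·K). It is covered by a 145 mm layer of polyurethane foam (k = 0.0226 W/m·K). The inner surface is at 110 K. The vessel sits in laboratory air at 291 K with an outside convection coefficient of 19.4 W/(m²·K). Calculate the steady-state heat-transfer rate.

Each spherical layer contributes R = (1/r_i − 1/r_o)/(4πk):
R_cast iron shell = (1/0.24 − 1/0.259)/(4π×52.8) = 4.607×10^-4 K/W
R_polyurethane foam = (1/0.259 − 1/0.404)/(4π×0.0226) = 4.879 K/W
R_outer film = 1/(h·4πr_o²) = 1/(19.4×4π×0.404²) = 0.02513 K/W
R_total = 4.905 K/W
Q = ΔT/R_total = 181/4.905

Q ≈ 36.9 W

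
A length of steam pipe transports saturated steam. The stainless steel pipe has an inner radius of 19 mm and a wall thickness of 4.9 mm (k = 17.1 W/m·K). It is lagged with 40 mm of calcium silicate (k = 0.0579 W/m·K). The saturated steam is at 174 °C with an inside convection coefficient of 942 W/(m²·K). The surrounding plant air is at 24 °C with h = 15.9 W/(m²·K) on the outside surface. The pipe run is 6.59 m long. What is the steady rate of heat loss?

For a radial system each layer contributes R = ln(r_out/r_in)/(2πkL); films add R = 1/(hA).
R_inner film = 1/(h_i·2πr₁L) = 1/(942×2π×0.019×6.59) = 0.001349 K/W
R_stainless steel pipe wall = ln(23.9/19)/(2π×17.1×6.59) = 3.24×10^-4 K/W
R_calcium silicate = ln(63.9/23.9)/(2π×0.0579×6.59) = 0.4102 K/W
R_outer film = 1/(h_o·2πr_oL) = 1/(15.9×2π×0.0639×6.59) = 0.02377 K/W
R_total = 0.4357 K/W
Q = ΔT/R_total = 150/0.4357

Q ≈ 344 W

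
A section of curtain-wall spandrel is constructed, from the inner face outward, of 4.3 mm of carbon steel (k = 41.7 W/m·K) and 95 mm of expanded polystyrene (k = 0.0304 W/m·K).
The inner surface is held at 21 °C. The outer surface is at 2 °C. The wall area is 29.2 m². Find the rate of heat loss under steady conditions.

Q ≈ 178 W

Treating each layer as a thermal resistance in series:
R_carbon steel = L/(kA) = 0.0043/(41.7×29.2) = 3.531×10^-6 K/W
R_expanded polystyrene = L/(kA) = 0.095/(0.0304×29.2) = 0.107 K/W
R_total = 0.107 K/W
Q = ΔT / R_total = 19 / 0.107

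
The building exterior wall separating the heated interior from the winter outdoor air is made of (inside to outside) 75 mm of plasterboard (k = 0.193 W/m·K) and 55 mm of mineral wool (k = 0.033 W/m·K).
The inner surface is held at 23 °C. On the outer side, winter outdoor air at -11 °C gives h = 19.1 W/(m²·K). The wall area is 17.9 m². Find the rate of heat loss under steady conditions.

Q ≈ 289 W

Using the resistance-network approach (series):
R_plasterboard = L/(kA) = 0.075/(0.193×17.9) = 0.02171 K/W
R_mineral wool = L/(kA) = 0.055/(0.033×17.9) = 0.09311 K/W
R_outer film = 1/(h_o·A) = 1/(19.1×17.9) = 0.002925 K/W
R_total = 0.1177 K/W
Q = ΔT / R_total = 34 / 0.1177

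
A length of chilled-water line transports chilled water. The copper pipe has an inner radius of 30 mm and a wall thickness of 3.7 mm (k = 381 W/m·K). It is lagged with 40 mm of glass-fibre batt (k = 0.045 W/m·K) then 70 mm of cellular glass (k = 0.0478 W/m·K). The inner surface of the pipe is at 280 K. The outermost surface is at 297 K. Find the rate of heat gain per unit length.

q′ ≈ 3.41 W/m

Radial resistances (cylindrical: R_cond = ln(r_o/r_i)/(2πkL), R_conv = 1/(h·2πrL)):
R_copper pipe wall = ln(33.7/30)/(2π×381×1) = 4.858×10^-5 K/W
R_glass-fibre batt = ln(73.7/33.7)/(2π×0.045×1) = 2.768 K/W
R_cellular glass = ln(143.7/73.7)/(2π×0.0478×1) = 2.223 K/W
R_total = 4.991 K/W
Q = ΔT/R_total = 17/4.991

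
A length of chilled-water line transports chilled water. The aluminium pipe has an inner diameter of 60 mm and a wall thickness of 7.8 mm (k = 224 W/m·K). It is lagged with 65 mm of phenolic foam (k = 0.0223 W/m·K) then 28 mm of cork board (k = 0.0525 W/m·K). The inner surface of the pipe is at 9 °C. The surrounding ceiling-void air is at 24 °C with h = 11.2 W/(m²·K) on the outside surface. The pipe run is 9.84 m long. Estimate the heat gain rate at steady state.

Cylindrical conduction, so R = ln(r₂/r₁)/(2πkL) per layer, in series:
R_aluminium pipe wall = ln(37.8/30)/(2π×224×9.84) = 1.669×10^-5 K/W
R_phenolic foam = ln(102.8/37.8)/(2π×0.0223×9.84) = 0.7256 K/W
R_cork board = ln(130.8/102.8)/(2π×0.0525×9.84) = 0.07421 K/W
R_outer film = 1/(h_o·2πr_oL) = 1/(11.2×2π×0.1308×9.84) = 0.01104 K/W
R_total = 0.8109 K/W
Q = ΔT/R_total = 15/0.8109

Q ≈ 18.5 W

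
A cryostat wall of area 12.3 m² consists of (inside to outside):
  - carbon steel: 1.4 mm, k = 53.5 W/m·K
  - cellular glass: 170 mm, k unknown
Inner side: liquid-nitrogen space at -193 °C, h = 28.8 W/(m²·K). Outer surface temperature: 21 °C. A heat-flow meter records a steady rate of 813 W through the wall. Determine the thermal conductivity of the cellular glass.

Series thermal resistances:
R_inner film = 1/(h_i·A) = 1/(28.8×12.3) = 0.002823 K/W
R_carbon steel = L/(kA) = 0.0014/(53.5×12.3) = 2.127×10^-6 K/W
Sum of known resistances R_other = 0.002825 K/W
Total R = ΔT/Q = 214/813 = 0.2632 K/W
R_cellular glass = R_total − R_other = 0.2604 K/W
k = L/(R·A) = 0.17/(0.2604×12.3)

k ≈ 0.0531 W/(m·K)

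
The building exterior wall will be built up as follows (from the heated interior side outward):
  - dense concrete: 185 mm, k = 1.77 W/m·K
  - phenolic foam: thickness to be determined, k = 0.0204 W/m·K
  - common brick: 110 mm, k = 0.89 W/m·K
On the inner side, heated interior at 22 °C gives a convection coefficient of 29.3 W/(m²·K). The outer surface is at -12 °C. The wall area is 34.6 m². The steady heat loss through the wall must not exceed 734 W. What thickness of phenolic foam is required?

Series thermal resistances:
R_inner film = 1/(h_i·A) = 1/(29.3×34.6) = 9.864×10^-4 K/W
R_dense concrete = L/(kA) = 0.185/(1.77×34.6) = 0.003021 K/W
R_common brick = L/(kA) = 0.11/(0.89×34.6) = 0.003572 K/W
Sum of the known resistances R_other = 0.007579 K/W
Required total resistance R_tot = ΔT/Q_allow = 34/734 = 0.04632 K/W
R_phenolic foam = R_tot − R_other = 0.03874 K/W
L = R·k·A = 0.03874×0.0204×34.6

L ≈ 27.3 mm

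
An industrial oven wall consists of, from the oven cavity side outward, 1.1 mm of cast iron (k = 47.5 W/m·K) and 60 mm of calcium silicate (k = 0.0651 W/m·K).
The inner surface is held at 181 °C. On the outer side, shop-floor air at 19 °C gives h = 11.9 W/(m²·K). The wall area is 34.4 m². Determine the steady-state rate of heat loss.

Series thermal resistances:
R_cast iron = L/(kA) = 0.0011/(47.5×34.4) = 6.732×10^-7 K/W
R_calcium silicate = L/(kA) = 0.06/(0.0651×34.4) = 0.02679 K/W
R_outer film = 1/(h_o·A) = 1/(11.9×34.4) = 0.002443 K/W
R_total = 0.02924 K/W
Q = ΔT / R_total = 162 / 0.02924

Q ≈ 5540 W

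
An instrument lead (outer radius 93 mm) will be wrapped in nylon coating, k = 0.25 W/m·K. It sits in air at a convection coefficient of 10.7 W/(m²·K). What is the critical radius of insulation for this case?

r_cr ≈ 23.4 mm

For a cylinder r_cr = k/h = 0.25/10.7
r_cr = 23.4 mm; since the bare radius (93 mm) is above r_cr, any added insulation will reduce heat loss.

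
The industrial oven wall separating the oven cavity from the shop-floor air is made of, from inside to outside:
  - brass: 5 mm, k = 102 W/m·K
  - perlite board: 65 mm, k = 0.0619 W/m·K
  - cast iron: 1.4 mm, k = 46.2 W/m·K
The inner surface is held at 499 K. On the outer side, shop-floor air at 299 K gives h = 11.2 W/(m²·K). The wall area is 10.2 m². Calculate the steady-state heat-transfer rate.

Using the resistance-network approach (series):
R_brass = L/(kA) = 0.005/(102×10.2) = 4.806×10^-6 K/W
R_perlite board = L/(kA) = 0.065/(0.0619×10.2) = 0.1029 K/W
R_cast iron = L/(kA) = 0.0014/(46.2×10.2) = 2.971×10^-6 K/W
R_outer film = 1/(h_o·A) = 1/(11.2×10.2) = 0.008754 K/W
R_total = 0.1117 K/W
Q = ΔT / R_total = 200 / 0.1117

Q ≈ 1790 W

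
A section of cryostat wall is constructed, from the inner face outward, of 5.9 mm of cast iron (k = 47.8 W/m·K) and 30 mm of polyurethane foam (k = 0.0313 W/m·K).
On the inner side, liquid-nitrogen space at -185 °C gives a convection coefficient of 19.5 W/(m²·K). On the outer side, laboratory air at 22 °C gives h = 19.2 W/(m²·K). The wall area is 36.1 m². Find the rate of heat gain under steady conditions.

Q ≈ 7040 W

Series thermal resistances:
R_inner film = 1/(h_i·A) = 1/(19.5×36.1) = 0.001421 K/W
R_cast iron = L/(kA) = 0.0059/(47.8×36.1) = 3.419×10^-6 K/W
R_polyurethane foam = L/(kA) = 0.03/(0.0313×36.1) = 0.02655 K/W
R_outer film = 1/(h_o·A) = 1/(19.2×36.1) = 0.001443 K/W
R_total = 0.02942 K/W
Q = ΔT / R_total = 207 / 0.02942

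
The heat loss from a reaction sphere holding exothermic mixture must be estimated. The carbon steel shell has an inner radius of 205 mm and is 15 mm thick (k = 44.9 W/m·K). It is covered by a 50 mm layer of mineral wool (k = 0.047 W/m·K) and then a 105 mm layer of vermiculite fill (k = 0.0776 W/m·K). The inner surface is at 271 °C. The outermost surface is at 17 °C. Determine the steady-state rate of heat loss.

Radial (spherical) resistances in series:
R_carbon steel shell = (1/0.205 − 1/0.22)/(4π×44.9) = 5.895×10^-4 K/W
R_mineral wool = (1/0.22 − 1/0.27)/(4π×0.047) = 1.425 K/W
R_vermiculite fill = (1/0.27 − 1/0.375)/(4π×0.0776) = 1.063 K/W
R_total = 2.489 K/W
Q = ΔT/R_total = 254/2.489

Q ≈ 102 W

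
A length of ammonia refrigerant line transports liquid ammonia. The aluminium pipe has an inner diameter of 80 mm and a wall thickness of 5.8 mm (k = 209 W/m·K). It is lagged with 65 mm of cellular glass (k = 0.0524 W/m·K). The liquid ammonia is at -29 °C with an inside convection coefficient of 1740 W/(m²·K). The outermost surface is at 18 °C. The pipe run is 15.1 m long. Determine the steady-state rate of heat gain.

Radial resistances (cylindrical: R_cond = ln(r_o/r_i)/(2πkL), R_conv = 1/(h·2πrL)):
R_inner film = 1/(h_i·2πr₁L) = 1/(1740×2π×0.04×15.1) = 1.514×10^-4 K/W
R_aluminium pipe wall = ln(45.8/40)/(2π×209×15.1) = 6.829×10^-6 K/W
R_cellular glass = ln(110.8/45.8)/(2π×0.0524×15.1) = 0.1777 K/W
R_total = 0.1779 K/W
Q = ΔT/R_total = 47/0.1779

Q ≈ 264 W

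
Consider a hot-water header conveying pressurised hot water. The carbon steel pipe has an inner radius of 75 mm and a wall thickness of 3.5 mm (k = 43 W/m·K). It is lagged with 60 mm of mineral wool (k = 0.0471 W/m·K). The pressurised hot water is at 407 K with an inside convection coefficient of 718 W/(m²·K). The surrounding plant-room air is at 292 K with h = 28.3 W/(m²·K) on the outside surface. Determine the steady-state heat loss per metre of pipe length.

q′ ≈ 58.6 W/m

For a radial system each layer contributes R = ln(r_out/r_in)/(2πkL); films add R = 1/(hA).
R_inner film = 1/(h_i·2πr₁L) = 1/(718×2π×0.075×1) = 0.002956 K/W
R_carbon steel pipe wall = ln(78.5/75)/(2π×43×1) = 1.688×10^-4 K/W
R_mineral wool = ln(138.5/78.5)/(2π×0.0471×1) = 1.919 K/W
R_outer film = 1/(h_o·2πr_oL) = 1/(28.3×2π×0.1385×1) = 0.04061 K/W
R_total = 1.962 K/W
Q = ΔT/R_total = 115/1.962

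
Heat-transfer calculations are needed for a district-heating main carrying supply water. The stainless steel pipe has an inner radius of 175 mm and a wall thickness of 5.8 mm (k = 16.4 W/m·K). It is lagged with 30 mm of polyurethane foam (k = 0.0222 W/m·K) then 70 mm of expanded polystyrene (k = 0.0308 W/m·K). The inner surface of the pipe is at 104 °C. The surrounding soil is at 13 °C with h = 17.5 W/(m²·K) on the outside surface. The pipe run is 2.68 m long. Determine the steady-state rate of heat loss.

Q ≈ 93.3 W

For a radial system each layer contributes R = ln(r_out/r_in)/(2πkL); films add R = 1/(hA).
R_stainless steel pipe wall = ln(180.8/175)/(2π×16.4×2.68) = 1.181×10^-4 K/W
R_polyurethane foam = ln(210.8/180.8)/(2π×0.0222×2.68) = 0.4107 K/W
R_expanded polystyrene = ln(280.8/210.8)/(2π×0.0308×2.68) = 0.5529 K/W
R_outer film = 1/(h_o·2πr_oL) = 1/(17.5×2π×0.2808×2.68) = 0.01209 K/W
R_total = 0.9757 K/W
Q = ΔT/R_total = 91/0.9757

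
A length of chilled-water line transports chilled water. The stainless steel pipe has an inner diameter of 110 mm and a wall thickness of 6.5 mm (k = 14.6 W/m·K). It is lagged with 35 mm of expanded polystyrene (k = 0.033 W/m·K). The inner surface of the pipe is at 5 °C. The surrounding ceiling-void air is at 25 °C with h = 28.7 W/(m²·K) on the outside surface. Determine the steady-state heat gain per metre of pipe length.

For a radial system each layer contributes R = ln(r_out/r_in)/(2πkL); films add R = 1/(hA).
R_stainless steel pipe wall = ln(61.5/55)/(2π×14.6×1) = 0.001218 K/W
R_expanded polystyrene = ln(96.5/61.5)/(2π×0.033×1) = 2.173 K/W
R_outer film = 1/(h_o·2πr_oL) = 1/(28.7×2π×0.0965×1) = 0.05747 K/W
R_total = 2.231 K/W
Q = ΔT/R_total = 20/2.231

q′ ≈ 8.96 W/m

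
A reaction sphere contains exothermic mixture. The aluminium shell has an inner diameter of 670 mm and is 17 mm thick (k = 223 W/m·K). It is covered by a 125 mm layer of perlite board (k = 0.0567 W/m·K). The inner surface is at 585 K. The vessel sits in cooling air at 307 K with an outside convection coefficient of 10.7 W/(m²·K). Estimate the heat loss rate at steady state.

Spherical conduction: R = (1/r_in − 1/r_out)/(4πk) per layer; series-sum.
R_aluminium shell = (1/0.335 − 1/0.352)/(4π×223) = 5.145×10^-5 K/W
R_perlite board = (1/0.352 − 1/0.477)/(4π×0.0567) = 1.045 K/W
R_outer film = 1/(h·4πr_o²) = 1/(10.7×4π×0.477²) = 0.03269 K/W
R_total = 1.078 K/W
Q = ΔT/R_total = 278/1.078

Q ≈ 258 W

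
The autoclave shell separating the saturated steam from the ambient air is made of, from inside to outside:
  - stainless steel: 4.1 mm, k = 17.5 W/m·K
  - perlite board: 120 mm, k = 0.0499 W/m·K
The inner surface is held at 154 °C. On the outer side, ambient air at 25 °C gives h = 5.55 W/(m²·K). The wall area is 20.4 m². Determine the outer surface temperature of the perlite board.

Model the wall as resistances in series:
R_stainless steel = L/(kA) = 0.0041/(17.5×20.4) = 1.148×10^-5 K/W
R_perlite board = L/(kA) = 0.12/(0.0499×20.4) = 0.1179 K/W
R_outer film = 1/(h_o·A) = 1/(5.55×20.4) = 0.008832 K/W
R_total = 0.1267 K/W;  Q = ΔT/R_total = 129/0.1267 = 1018 W
T_interface = T_inner − Q·ΣR(inner→interface) = 154 − 1020×0.1179

T ≈ 34 °C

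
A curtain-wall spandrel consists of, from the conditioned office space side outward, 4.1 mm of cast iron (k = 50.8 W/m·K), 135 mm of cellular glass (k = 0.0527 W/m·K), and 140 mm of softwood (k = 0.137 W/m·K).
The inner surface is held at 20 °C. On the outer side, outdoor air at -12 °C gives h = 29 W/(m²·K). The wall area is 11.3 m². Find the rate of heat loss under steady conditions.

Q ≈ 99.9 W

Using the resistance-network approach (series):
R_cast iron = L/(kA) = 0.0041/(50.8×11.3) = 7.142×10^-6 K/W
R_cellular glass = L/(kA) = 0.135/(0.0527×11.3) = 0.2267 K/W
R_softwood = L/(kA) = 0.14/(0.137×11.3) = 0.09043 K/W
R_outer film = 1/(h_o·A) = 1/(29×11.3) = 0.003052 K/W
R_total = 0.3202 K/W
Q = ΔT / R_total = 32 / 0.3202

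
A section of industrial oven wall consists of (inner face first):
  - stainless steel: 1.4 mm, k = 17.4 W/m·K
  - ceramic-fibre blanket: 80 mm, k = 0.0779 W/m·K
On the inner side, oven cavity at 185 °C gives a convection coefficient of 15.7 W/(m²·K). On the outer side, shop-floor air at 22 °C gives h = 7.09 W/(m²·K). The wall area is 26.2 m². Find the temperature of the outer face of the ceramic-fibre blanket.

T ≈ 40.7 °C

Series thermal resistances:
R_inner film = 1/(h_i·A) = 1/(15.7×26.2) = 0.002431 K/W
R_stainless steel = L/(kA) = 0.0014/(17.4×26.2) = 3.071×10^-6 K/W
R_ceramic-fibre blanket = L/(kA) = 0.08/(0.0779×26.2) = 0.0392 K/W
R_outer film = 1/(h_o·A) = 1/(7.09×26.2) = 0.005383 K/W
R_total = 0.04701 K/W;  Q = ΔT/R_total = 163/0.04701 = 3467 W
T_interface = T_inner − Q·ΣR(inner→interface) = 185 − 3470×0.04163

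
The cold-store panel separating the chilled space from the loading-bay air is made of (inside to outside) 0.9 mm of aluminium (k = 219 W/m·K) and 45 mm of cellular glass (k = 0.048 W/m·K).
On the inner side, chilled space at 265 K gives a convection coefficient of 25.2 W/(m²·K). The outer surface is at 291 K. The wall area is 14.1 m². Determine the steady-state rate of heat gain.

Q ≈ 375 W

Series thermal resistances:
R_inner film = 1/(h_i·A) = 1/(25.2×14.1) = 0.002814 K/W
R_aluminium = L/(kA) = 0.0009/(219×14.1) = 2.915×10^-7 K/W
R_cellular glass = L/(kA) = 0.045/(0.048×14.1) = 0.06649 K/W
R_total = 0.0693 K/W
Q = ΔT / R_total = 26 / 0.0693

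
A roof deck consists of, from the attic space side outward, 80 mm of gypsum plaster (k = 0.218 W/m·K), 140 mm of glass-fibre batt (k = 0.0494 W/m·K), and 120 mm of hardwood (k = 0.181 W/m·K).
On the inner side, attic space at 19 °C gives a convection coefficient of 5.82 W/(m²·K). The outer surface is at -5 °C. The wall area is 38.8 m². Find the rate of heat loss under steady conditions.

Q ≈ 231 W

Model the wall as resistances in series:
R_inner film = 1/(h_i·A) = 1/(5.82×38.8) = 0.004428 K/W
R_gypsum plaster = L/(kA) = 0.08/(0.218×38.8) = 0.009458 K/W
R_glass-fibre batt = L/(kA) = 0.14/(0.0494×38.8) = 0.07304 K/W
R_hardwood = L/(kA) = 0.12/(0.181×38.8) = 0.01709 K/W
R_total = 0.104 K/W
Q = ΔT / R_total = 24 / 0.104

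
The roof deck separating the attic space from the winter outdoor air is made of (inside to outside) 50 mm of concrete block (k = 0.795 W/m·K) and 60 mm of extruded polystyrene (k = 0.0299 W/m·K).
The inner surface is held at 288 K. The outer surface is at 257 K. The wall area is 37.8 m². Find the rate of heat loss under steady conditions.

Q ≈ 566 W

Series thermal resistances:
R_concrete block = L/(kA) = 0.05/(0.795×37.8) = 0.001664 K/W
R_extruded polystyrene = L/(kA) = 0.06/(0.0299×37.8) = 0.05309 K/W
R_total = 0.05475 K/W
Q = ΔT / R_total = 31 / 0.05475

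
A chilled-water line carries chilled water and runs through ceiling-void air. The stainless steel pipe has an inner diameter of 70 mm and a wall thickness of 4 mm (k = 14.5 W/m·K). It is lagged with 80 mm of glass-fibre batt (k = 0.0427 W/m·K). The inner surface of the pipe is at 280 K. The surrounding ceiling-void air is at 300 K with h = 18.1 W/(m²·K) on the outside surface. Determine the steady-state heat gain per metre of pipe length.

q′ ≈ 4.72 W/m

Treating each annulus and film as a series resistance:
R_stainless steel pipe wall = ln(39/35)/(2π×14.5×1) = 0.001188 K/W
R_glass-fibre batt = ln(119/39)/(2π×0.0427×1) = 4.158 K/W
R_outer film = 1/(h_o·2πr_oL) = 1/(18.1×2π×0.119×1) = 0.07389 K/W
R_total = 4.233 K/W
Q = ΔT/R_total = 20/4.233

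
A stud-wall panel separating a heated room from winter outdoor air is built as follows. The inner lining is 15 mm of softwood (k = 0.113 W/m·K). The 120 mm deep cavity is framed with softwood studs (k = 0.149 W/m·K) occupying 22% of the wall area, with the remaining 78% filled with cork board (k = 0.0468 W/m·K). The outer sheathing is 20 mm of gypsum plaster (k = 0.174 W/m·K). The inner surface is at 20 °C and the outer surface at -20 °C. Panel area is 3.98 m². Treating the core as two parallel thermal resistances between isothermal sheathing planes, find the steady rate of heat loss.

Q ≈ 80.4 W

Sheathing layers in series; stud and cavity paths in parallel between them.
R_inner = 0.015/(0.113×3.98) = 0.03335 K/W
R_stud  = 0.12/(0.149×0.22×3.98) = 0.9198 K/W
R_cav   = 0.12/(0.0468×0.78×3.98) = 0.826 K/W
1/R_core = 1/R_stud + 1/R_cav → R_core = 0.4352 K/W
R_outer = 0.02/(0.174×3.98) = 0.02888 K/W
R_total = 0.4974 K/W
Q = ΔT/R_total = 40/0.4974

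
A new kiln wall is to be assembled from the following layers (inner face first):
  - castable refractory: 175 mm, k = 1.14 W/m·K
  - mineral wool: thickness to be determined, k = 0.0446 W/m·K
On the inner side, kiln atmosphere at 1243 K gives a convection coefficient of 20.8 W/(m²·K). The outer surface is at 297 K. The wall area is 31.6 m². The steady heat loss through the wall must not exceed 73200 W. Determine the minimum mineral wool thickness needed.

Treating each layer as a thermal resistance in series:
R_inner film = 1/(h_i·A) = 1/(20.8×31.6) = 0.001521 K/W
R_castable refractory = L/(kA) = 0.175/(1.14×31.6) = 0.004858 K/W
Sum of the known resistances R_other = 0.006379 K/W
Required total resistance R_tot = ΔT/Q_allow = 946/73200 = 0.01292 K/W
R_mineral wool = R_tot − R_other = 0.006544 K/W
L = R·k·A = 0.006544×0.0446×31.6

L ≈ 9.22 mm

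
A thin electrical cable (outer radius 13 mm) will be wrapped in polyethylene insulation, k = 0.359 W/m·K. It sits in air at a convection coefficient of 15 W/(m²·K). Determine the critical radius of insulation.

r_cr ≈ 23.9 mm

For a cylinder r_cr = k/h = 0.359/15
r_cr = 23.9 mm; since the bare radius (13 mm) is below r_cr, adding a thin layer of insulation will *increase* heat loss.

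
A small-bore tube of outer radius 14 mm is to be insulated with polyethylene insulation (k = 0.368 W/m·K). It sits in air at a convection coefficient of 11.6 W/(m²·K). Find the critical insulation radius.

r_cr ≈ 31.7 mm

For a cylinder r_cr = k/h = 0.368/11.6
r_cr = 31.7 mm; since the bare radius (14 mm) is below r_cr, adding a thin layer of insulation will *increase* heat loss.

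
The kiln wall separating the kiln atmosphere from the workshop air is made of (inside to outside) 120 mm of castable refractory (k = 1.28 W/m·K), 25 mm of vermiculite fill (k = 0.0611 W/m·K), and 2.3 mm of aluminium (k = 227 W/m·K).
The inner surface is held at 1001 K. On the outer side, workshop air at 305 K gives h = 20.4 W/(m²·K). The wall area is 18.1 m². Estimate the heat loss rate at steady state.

Using the resistance-network approach (series):
R_castable refractory = L/(kA) = 0.12/(1.28×18.1) = 0.00518 K/W
R_vermiculite fill = L/(kA) = 0.025/(0.0611×18.1) = 0.02261 K/W
R_aluminium = L/(kA) = 0.0023/(227×18.1) = 5.598×10^-7 K/W
R_outer film = 1/(h_o·A) = 1/(20.4×18.1) = 0.002708 K/W
R_total = 0.03049 K/W
Q = ΔT / R_total = 696 / 0.03049

Q ≈ 22800 W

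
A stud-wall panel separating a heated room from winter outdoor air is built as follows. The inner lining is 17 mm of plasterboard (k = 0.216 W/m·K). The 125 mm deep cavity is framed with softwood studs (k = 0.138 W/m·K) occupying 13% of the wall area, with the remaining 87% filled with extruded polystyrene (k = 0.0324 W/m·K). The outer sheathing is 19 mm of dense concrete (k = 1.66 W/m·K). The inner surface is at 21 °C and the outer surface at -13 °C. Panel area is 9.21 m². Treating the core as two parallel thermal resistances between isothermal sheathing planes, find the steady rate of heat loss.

Sheathing layers in series; stud and cavity paths in parallel between them.
R_inner = 0.017/(0.216×9.21) = 0.008545 K/W
R_stud  = 0.125/(0.138×0.13×9.21) = 0.7565 K/W
R_cav   = 0.125/(0.0324×0.87×9.21) = 0.4815 K/W
1/R_core = 1/R_stud + 1/R_cav → R_core = 0.2942 K/W
R_outer = 0.019/(1.66×9.21) = 0.001243 K/W
R_total = 0.304 K/W
Q = ΔT/R_total = 34/0.304

Q ≈ 112 W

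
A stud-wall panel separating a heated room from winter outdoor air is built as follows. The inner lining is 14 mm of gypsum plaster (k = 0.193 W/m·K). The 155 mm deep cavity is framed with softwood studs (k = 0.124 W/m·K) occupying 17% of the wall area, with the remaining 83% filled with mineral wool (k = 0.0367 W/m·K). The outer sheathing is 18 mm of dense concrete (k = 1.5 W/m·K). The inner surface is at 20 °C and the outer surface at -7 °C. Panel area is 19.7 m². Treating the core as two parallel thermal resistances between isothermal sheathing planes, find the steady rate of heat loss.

Sheathing layers in series; stud and cavity paths in parallel between them.
R_inner = 0.014/(0.193×19.7) = 0.003682 K/W
R_stud  = 0.155/(0.124×0.17×19.7) = 0.3732 K/W
R_cav   = 0.155/(0.0367×0.83×19.7) = 0.2583 K/W
1/R_core = 1/R_stud + 1/R_cav → R_core = 0.1527 K/W
R_outer = 0.018/(1.5×19.7) = 6.091×10^-4 K/W
R_total = 0.1569 K/W
Q = ΔT/R_total = 27/0.1569

Q ≈ 172 W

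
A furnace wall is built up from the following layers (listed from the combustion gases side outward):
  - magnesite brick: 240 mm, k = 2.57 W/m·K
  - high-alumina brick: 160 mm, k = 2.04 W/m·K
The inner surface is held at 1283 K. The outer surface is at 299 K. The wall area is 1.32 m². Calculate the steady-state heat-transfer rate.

Using the resistance-network approach (series):
R_magnesite brick = L/(kA) = 0.24/(2.57×1.32) = 0.07075 K/W
R_high-alumina brick = L/(kA) = 0.16/(2.04×1.32) = 0.05942 K/W
R_total = 0.1302 K/W
Q = ΔT / R_total = 984 / 0.1302

Q ≈ 7560 W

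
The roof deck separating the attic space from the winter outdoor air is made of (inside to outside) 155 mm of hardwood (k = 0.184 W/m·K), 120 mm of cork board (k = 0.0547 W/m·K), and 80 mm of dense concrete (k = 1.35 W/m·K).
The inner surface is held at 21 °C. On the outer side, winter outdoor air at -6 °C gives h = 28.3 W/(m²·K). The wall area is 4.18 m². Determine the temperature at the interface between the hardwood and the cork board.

Model the wall as resistances in series:
R_hardwood = L/(kA) = 0.155/(0.184×4.18) = 0.2015 K/W
R_cork board = L/(kA) = 0.12/(0.0547×4.18) = 0.5248 K/W
R_dense concrete = L/(kA) = 0.08/(1.35×4.18) = 0.01418 K/W
R_outer film = 1/(h_o·A) = 1/(28.3×4.18) = 0.008454 K/W
R_total = 0.749 K/W;  Q = ΔT/R_total = 27/0.749 = 36.05 W
T_interface = T_inner − Q·ΣR(inner→interface) = 21 − 36×0.2015

T ≈ 13.7 °C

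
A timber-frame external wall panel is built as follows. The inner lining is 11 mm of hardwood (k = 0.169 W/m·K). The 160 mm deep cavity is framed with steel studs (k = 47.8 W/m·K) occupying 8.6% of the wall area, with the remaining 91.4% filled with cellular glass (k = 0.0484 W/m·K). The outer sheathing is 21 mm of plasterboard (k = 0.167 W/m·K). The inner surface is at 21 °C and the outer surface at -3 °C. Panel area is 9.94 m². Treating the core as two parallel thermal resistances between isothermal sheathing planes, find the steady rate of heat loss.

Q ≈ 1040 W

Sheathing layers in series; stud and cavity paths in parallel between them.
R_inner = 0.011/(0.169×9.94) = 0.006548 K/W
R_stud  = 0.16/(47.8×0.086×9.94) = 0.003916 K/W
R_cav   = 0.16/(0.0484×0.914×9.94) = 0.3639 K/W
1/R_core = 1/R_stud + 1/R_cav → R_core = 0.003874 K/W
R_outer = 0.021/(0.167×9.94) = 0.01265 K/W
R_total = 0.02307 K/W
Q = ΔT/R_total = 24/0.02307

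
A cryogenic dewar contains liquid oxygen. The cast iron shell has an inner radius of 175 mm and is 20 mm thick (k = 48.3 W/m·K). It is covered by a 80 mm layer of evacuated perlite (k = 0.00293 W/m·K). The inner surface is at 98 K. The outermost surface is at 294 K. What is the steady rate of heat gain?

Radial (spherical) resistances in series:
R_cast iron shell = (1/0.175 − 1/0.195)/(4π×48.3) = 9.656×10^-4 K/W
R_evacuated perlite = (1/0.195 − 1/0.275)/(4π×0.00293) = 40.52 K/W
R_total = 40.52 K/W
Q = ΔT/R_total = 196/40.52

Q ≈ 4.84 W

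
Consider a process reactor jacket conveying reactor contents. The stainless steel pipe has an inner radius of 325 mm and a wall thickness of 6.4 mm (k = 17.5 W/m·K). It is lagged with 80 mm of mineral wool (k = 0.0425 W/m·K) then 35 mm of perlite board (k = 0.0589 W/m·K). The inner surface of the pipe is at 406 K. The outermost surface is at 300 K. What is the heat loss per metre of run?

q′ ≈ 103 W/m

Treating each annulus and film as a series resistance:
R_stainless steel pipe wall = ln(331.4/325)/(2π×17.5×1) = 1.774×10^-4 K/W
R_mineral wool = ln(411.4/331.4)/(2π×0.0425×1) = 0.8098 K/W
R_perlite board = ln(446.4/411.4)/(2π×0.0589×1) = 0.2206 K/W
R_total = 1.031 K/W
Q = ΔT/R_total = 106/1.031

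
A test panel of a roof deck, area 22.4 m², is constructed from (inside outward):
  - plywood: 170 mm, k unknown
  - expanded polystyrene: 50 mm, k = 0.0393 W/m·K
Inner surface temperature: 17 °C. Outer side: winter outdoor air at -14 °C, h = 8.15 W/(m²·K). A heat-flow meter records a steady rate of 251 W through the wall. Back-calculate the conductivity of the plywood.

Using the resistance-network approach (series):
R_expanded polystyrene = L/(kA) = 0.05/(0.0393×22.4) = 0.0568 K/W
R_outer film = 1/(h_o·A) = 1/(8.15×22.4) = 0.005478 K/W
Sum of known resistances R_other = 0.06228 K/W
Total R = ΔT/Q = 31/251 = 0.1235 K/W
R_plywood = R_total − R_other = 0.06123 K/W
k = L/(R·A) = 0.17/(0.06123×22.4)

k ≈ 0.124 W/(m·K)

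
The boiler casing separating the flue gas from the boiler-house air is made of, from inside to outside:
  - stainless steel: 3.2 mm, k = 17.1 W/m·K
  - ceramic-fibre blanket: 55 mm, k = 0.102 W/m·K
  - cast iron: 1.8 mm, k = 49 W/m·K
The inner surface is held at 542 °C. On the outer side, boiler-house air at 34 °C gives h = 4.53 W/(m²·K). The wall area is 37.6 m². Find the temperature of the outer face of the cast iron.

T ≈ 182 °C

Model the wall as resistances in series:
R_stainless steel = L/(kA) = 0.0032/(17.1×37.6) = 4.977×10^-6 K/W
R_ceramic-fibre blanket = L/(kA) = 0.055/(0.102×37.6) = 0.01434 K/W
R_cast iron = L/(kA) = 0.0018/(49×37.6) = 9.77×10^-7 K/W
R_outer film = 1/(h_o·A) = 1/(4.53×37.6) = 0.005871 K/W
R_total = 0.02022 K/W;  Q = ΔT/R_total = 508/0.02022 = 25130 W
T_interface = T_inner − Q·ΣR(inner→interface) = 542 − 25100×0.01435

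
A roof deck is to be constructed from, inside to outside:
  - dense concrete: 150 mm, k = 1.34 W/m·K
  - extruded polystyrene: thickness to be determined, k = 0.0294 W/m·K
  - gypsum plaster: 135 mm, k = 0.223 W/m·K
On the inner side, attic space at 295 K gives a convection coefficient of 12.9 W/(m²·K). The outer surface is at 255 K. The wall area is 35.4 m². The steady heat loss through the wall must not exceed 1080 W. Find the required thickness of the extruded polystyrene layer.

Thermal resistances in series:
R_inner film = 1/(h_i·A) = 1/(12.9×35.4) = 0.00219 K/W
R_dense concrete = L/(kA) = 0.15/(1.34×35.4) = 0.003162 K/W
R_gypsum plaster = L/(kA) = 0.135/(0.223×35.4) = 0.0171 K/W
Sum of the known resistances R_other = 0.02245 K/W
Required total resistance R_tot = ΔT/Q_allow = 40/1080 = 0.03704 K/W
R_extruded polystyrene = R_tot − R_other = 0.01458 K/W
L = R·k·A = 0.01458×0.0294×35.4

L ≈ 15.2 mm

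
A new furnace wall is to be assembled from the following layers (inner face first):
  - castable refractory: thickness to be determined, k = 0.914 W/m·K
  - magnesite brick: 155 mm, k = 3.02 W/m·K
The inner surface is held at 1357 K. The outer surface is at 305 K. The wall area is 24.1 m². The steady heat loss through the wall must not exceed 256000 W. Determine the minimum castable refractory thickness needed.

Thermal resistances in series:
R_magnesite brick = L/(kA) = 0.155/(3.02×24.1) = 0.00213 K/W
Sum of the known resistances R_other = 0.00213 K/W
Required total resistance R_tot = ΔT/Q_allow = 1052/256000 = 0.004109 K/W
R_castable refractory = R_tot − R_other = 0.00198 K/W
L = R·k·A = 0.00198×0.914×24.1

L ≈ 43.6 mm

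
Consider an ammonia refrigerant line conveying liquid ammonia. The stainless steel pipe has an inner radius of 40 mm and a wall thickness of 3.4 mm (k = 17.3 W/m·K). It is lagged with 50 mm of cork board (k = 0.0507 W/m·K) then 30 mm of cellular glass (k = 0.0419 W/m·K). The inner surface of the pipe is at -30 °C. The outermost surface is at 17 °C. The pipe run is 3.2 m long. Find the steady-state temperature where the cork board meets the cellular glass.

T ≈ 2.65 °C

Cylindrical conduction, so R = ln(r₂/r₁)/(2πkL) per layer, in series:
R_stainless steel pipe wall = ln(43.4/40)/(2π×17.3×3.2) = 2.345×10^-4 K/W
R_cork board = ln(93.4/43.4)/(2π×0.0507×3.2) = 0.7519 K/W
R_cellular glass = ln(123.4/93.4)/(2π×0.0419×3.2) = 0.3306 K/W
R_total = 1.083 K/W
Q = ΔT/R_total = 47/1.083
Q = 43.4 W
T_interface = T_inner + Q·ΣR(inner→interface) = -30 + 43.4×0.7521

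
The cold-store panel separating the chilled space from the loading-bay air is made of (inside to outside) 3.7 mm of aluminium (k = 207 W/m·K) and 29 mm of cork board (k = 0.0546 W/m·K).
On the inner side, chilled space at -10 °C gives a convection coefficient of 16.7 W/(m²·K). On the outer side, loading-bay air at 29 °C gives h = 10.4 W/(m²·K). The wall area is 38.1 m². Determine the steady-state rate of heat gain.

Treating each layer as a thermal resistance in series:
R_inner film = 1/(h_i·A) = 1/(16.7×38.1) = 0.001572 K/W
R_aluminium = L/(kA) = 0.0037/(207×38.1) = 4.691×10^-7 K/W
R_cork board = L/(kA) = 0.029/(0.0546×38.1) = 0.01394 K/W
R_outer film = 1/(h_o·A) = 1/(10.4×38.1) = 0.002524 K/W
R_total = 0.01804 K/W
Q = ΔT / R_total = 39 / 0.01804

Q ≈ 2160 W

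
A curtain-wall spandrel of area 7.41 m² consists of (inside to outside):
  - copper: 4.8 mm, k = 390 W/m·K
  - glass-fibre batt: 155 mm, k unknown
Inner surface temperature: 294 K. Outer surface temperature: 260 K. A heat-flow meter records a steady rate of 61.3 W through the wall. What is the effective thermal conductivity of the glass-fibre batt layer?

Model the wall as resistances in series:
R_copper = L/(kA) = 0.0048/(390×7.41) = 1.661×10^-6 K/W
Sum of known resistances R_other = 1.661×10^-6 K/W
Total R = ΔT/Q = 34/61.3 = 0.5546 K/W
R_glass-fibre batt = R_total − R_other = 0.5546 K/W
k = L/(R·A) = 0.155/(0.5546×7.41)

k ≈ 0.0377 W/(m·K)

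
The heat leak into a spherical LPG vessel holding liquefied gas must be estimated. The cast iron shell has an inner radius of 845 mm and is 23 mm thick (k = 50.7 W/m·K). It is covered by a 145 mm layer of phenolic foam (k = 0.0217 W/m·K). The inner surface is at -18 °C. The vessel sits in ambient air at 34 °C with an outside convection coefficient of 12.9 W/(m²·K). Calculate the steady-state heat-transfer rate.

Q ≈ 85.1 W

Radial (spherical) resistances in series:
R_cast iron shell = (1/0.845 − 1/0.868)/(4π×50.7) = 4.922×10^-5 K/W
R_phenolic foam = (1/0.868 − 1/1.013)/(4π×0.0217) = 0.6047 K/W
R_outer film = 1/(h·4πr_o²) = 1/(12.9×4π×1.013²) = 0.006011 K/W
R_total = 0.6108 K/W
Q = ΔT/R_total = 52/0.6108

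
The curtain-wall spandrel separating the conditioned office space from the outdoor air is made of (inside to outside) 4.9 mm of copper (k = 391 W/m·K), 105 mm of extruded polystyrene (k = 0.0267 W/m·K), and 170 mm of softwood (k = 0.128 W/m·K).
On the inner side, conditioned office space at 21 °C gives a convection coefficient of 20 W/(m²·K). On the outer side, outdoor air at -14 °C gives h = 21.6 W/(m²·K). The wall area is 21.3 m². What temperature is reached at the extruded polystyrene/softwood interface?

T ≈ -5.02 °C

Treating each layer as a thermal resistance in series:
R_inner film = 1/(h_i·A) = 1/(20×21.3) = 0.002347 K/W
R_copper = L/(kA) = 0.0049/(391×21.3) = 5.884×10^-7 K/W
R_extruded polystyrene = L/(kA) = 0.105/(0.0267×21.3) = 0.1846 K/W
R_softwood = L/(kA) = 0.17/(0.128×21.3) = 0.06235 K/W
R_outer film = 1/(h_o·A) = 1/(21.6×21.3) = 0.002174 K/W
R_total = 0.2515 K/W;  Q = ΔT/R_total = 35/0.2515 = 139.2 W
T_interface = T_inner − Q·ΣR(inner→interface) = 21 − 139×0.187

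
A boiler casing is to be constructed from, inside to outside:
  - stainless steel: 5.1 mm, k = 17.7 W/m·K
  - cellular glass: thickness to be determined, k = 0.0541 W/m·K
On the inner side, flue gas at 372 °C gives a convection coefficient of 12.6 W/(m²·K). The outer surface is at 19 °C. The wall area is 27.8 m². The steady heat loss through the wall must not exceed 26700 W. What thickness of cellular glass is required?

L ≈ 15.6 mm

Series thermal resistances:
R_inner film = 1/(h_i·A) = 1/(12.6×27.8) = 0.002855 K/W
R_stainless steel = L/(kA) = 0.0051/(17.7×27.8) = 1.036×10^-5 K/W
Sum of the known resistances R_other = 0.002865 K/W
Required total resistance R_tot = ΔT/Q_allow = 353/26700 = 0.01322 K/W
R_cellular glass = R_tot − R_other = 0.01036 K/W
L = R·k·A = 0.01036×0.0541×27.8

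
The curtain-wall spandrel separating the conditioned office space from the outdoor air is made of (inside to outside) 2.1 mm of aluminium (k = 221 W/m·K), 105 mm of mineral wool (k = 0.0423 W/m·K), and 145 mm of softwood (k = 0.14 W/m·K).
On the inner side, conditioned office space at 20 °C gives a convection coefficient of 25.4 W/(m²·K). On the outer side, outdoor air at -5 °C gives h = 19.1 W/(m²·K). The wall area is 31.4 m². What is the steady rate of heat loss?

Thermal resistances in series:
R_inner film = 1/(h_i·A) = 1/(25.4×31.4) = 0.001254 K/W
R_aluminium = L/(kA) = 0.0021/(221×31.4) = 3.026×10^-7 K/W
R_mineral wool = L/(kA) = 0.105/(0.0423×31.4) = 0.07905 K/W
R_softwood = L/(kA) = 0.145/(0.14×31.4) = 0.03298 K/W
R_outer film = 1/(h_o·A) = 1/(19.1×31.4) = 0.001667 K/W
R_total = 0.115 K/W
Q = ΔT / R_total = 25 / 0.115

Q ≈ 217 W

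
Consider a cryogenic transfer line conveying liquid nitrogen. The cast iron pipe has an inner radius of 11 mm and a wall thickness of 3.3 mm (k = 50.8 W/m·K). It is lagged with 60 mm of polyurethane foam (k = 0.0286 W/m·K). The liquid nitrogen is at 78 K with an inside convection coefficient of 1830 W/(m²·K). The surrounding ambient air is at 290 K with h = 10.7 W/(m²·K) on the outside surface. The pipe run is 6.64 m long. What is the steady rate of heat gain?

Q ≈ 150 W

Per-layer cylindrical resistances, series-summed:
R_inner film = 1/(h_i·2πr₁L) = 1/(1830×2π×0.011×6.64) = 0.001191 K/W
R_cast iron pipe wall = ln(14.3/11)/(2π×50.8×6.64) = 1.238×10^-4 K/W
R_polyurethane foam = ln(74.3/14.3)/(2π×0.0286×6.64) = 1.381 K/W
R_outer film = 1/(h_o·2πr_oL) = 1/(10.7×2π×0.0743×6.64) = 0.03015 K/W
R_total = 1.412 K/W
Q = ΔT/R_total = 212/1.412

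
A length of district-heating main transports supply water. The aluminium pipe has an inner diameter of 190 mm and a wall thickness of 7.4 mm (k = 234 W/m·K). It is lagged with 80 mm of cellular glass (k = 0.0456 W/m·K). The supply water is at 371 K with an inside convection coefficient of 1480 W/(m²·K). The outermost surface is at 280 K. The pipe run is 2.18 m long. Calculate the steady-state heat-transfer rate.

Q ≈ 98.4 W

Cylindrical conduction, so R = ln(r₂/r₁)/(2πkL) per layer, in series:
R_inner film = 1/(h_i·2πr₁L) = 1/(1480×2π×0.095×2.18) = 5.193×10^-4 K/W
R_aluminium pipe wall = ln(102.4/95)/(2π×234×2.18) = 2.34×10^-5 K/W
R_cellular glass = ln(182.4/102.4)/(2π×0.0456×2.18) = 0.9243 K/W
R_total = 0.9248 K/W
Q = ΔT/R_total = 91/0.9248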